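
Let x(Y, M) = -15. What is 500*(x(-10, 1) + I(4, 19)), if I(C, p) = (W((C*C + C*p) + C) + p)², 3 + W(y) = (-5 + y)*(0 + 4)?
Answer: 72192500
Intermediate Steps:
W(y) = -23 + 4*y (W(y) = -3 + (-5 + y)*(0 + 4) = -3 + (-5 + y)*4 = -3 + (-20 + 4*y) = -23 + 4*y)
I(C, p) = (-23 + p + 4*C + 4*C² + 4*C*p)² (I(C, p) = ((-23 + 4*((C*C + C*p) + C)) + p)² = ((-23 + 4*((C² + C*p) + C)) + p)² = ((-23 + 4*(C + C² + C*p)) + p)² = ((-23 + (4*C + 4*C² + 4*C*p)) + p)² = ((-23 + 4*C + 4*C² + 4*C*p) + p)² = (-23 + p + 4*C + 4*C² + 4*C*p)²)
500*(x(-10, 1) + I(4, 19)) = 500*(-15 + (-23 + 19 + 4*4*(1 + 4 + 19))²) = 500*(-15 + (-23 + 19 + 4*4*24)²) = 500*(-15 + (-23 + 19 + 384)²) = 500*(-15 + 380²) = 500*(-15 + 144400) = 500*144385 = 72192500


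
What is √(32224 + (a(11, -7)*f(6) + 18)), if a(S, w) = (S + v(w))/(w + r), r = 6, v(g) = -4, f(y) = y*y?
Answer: √31990 ≈ 178.86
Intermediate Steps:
f(y) = y²
a(S, w) = (-4 + S)/(6 + w) (a(S, w) = (S - 4)/(w + 6) = (-4 + S)/(6 + w))
√(32224 + (a(11, -7)*f(6) + 18)) = √(32224 + (((-4 + 11)/(6 - 7))*6² + 18)) = √(32224 + ((7/(-1))*36 + 18)) = √(32224 + (-1*7*36 + 18)) = √(32224 + (-7*36 + 18)) = √(32224 + (-252 + 18)) = √(32224 - 234) = √31990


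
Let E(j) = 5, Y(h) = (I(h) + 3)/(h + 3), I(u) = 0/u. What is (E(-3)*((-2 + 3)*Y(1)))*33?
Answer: 495/4 ≈ 123.75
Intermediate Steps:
I(u) = 0
Y(h) = 3/(3 + h) (Y(h) = (0 + 3)/(h + 3) = 3/(3 + h))
(E(-3)*((-2 + 3)*Y(1)))*33 = (5*((-2 + 3)*(3/(3 + 1))))*33 = (5*(1*(3/4)))*33 = (5*(1*(3*(¼))))*33 = (5*(1*(¾)))*33 = (5*(¾))*33 = (15/4)*33 = 495/4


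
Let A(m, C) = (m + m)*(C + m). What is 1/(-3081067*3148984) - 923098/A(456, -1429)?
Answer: 7365221827070623/7080202843055958 ≈ 1.0403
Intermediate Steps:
A(m, C) = 2*m*(C + m) (A(m, C) = (2*m)*(C + m) = 2*m*(C + m))
1/(-3081067*3148984) - 923098/A(456, -1429) = 1/(-3081067*3148984) - 923098*1/(912*(-1429 + 456)) = -1/3081067*1/3148984 - 923098/(2*456*(-973)) = -1/9702230685928 - 923098/(-887376) = -1/9702230685928 - 923098*(-1/887376) = -1/9702230685928 + 461549/443688 = 7365221827070623/7080202843055958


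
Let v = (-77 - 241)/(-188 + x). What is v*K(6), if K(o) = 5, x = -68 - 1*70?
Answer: 795/163 ≈ 4.8773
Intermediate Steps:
x = -138 (x = -68 - 70 = -138)
v = 159/163 (v = (-77 - 241)/(-188 - 138) = -318/(-326) = -318*(-1/326) = 159/163 ≈ 0.97546)
v*K(6) = (159/163)*5 = 795/163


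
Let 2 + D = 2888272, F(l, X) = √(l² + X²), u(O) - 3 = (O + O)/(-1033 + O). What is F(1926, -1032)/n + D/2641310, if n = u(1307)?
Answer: 41261/37733 + 2055*√5305/859 ≈ 175.34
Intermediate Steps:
u(O) = 3 + 2*O/(-1033 + O) (u(O) = 3 + (O + O)/(-1033 + O) = 3 + (2*O)/(-1033 + O) = 3 + 2*O/(-1033 + O))
F(l, X) = √(X² + l²)
n = 1718/137 (n = (-3099 + 5*1307)/(-1033 + 1307) = (-3099 + 6535)/274 = (1/274)*3436 = 1718/137 ≈ 12.540)
D = 2888270 (D = -2 + 2888272 = 2888270)
F(1926, -1032)/n + D/2641310 = √((-1032)² + 1926²)/(1718/137) + 2888270/2641310 = √(1065024 + 3709476)*(137/1718) + 2888270*(1/2641310) = √4774500*(137/1718) + 41261/37733 = (30*√5305)*(137/1718) + 41261/37733 = 2055*√5305/859 + 41261/37733 = 41261/37733 + 2055*√5305/859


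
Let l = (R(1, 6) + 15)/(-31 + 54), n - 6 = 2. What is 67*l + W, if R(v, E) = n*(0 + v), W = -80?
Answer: -13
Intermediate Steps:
n = 8 (n = 6 + 2 = 8)
R(v, E) = 8*v (R(v, E) = 8*(0 + v) = 8*v)
l = 1 (l = (8*1 + 15)/(-31 + 54) = (8 + 15)/23 = 23*(1/23) = 1)
67*l + W = 67*1 - 80 = 67 - 80 = -13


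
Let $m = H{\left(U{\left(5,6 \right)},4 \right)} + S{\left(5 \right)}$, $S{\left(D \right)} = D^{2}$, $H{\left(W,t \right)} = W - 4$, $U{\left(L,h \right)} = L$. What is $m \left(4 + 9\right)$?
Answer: $338$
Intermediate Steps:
$H{\left(W,t \right)} = -4 + W$ ($H{\left(W,t \right)} = W - 4 = -4 + W$)
$m = 26$ ($m = \left(-4 + 5\right) + 5^{2} = 1 + 25 = 26$)
$m \left(4 + 9\right) = 26 \left(4 + 9\right) = 26 \cdot 13 = 338$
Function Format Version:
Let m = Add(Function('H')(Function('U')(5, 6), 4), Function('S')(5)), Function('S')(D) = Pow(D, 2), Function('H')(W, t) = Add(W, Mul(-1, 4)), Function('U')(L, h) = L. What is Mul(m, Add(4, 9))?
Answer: 338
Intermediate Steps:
Function('H')(W, t) = Add(-4, W) (Function('H')(W, t) = Add(W, -4) = Add(-4, W))
m = 26 (m = Add(Add(-4, 5), Pow(5, 2)) = Add(1, 25) = 26)
Mul(m, Add(4, 9)) = Mul(26, Add(4, 9)) = Mul(26, 13) = 338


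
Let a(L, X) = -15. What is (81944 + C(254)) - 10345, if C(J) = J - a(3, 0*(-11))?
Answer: 71868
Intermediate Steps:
C(J) = 15 + J (C(J) = J - 1*(-15) = J + 15 = 15 + J)
(81944 + C(254)) - 10345 = (81944 + (15 + 254)) - 10345 = (81944 + 269) - 10345 = 82213 - 10345 = 71868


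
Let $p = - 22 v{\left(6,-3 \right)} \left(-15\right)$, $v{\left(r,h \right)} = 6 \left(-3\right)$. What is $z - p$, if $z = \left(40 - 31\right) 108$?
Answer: $6912$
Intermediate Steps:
$v{\left(r,h \right)} = -18$
$z = 972$ ($z = \left(40 - 31\right) 108 = 9 \cdot 108 = 972$)
$p = -5940$ ($p = \left(-22\right) \left(-18\right) \left(-15\right) = 396 \left(-15\right) = -5940$)
$z - p = 972 - -5940 = 972 + 5940 = 6912$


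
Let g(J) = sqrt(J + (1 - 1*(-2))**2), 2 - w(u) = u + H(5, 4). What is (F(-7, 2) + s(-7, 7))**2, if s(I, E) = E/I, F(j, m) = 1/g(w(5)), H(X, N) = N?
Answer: 3/2 - sqrt(2) ≈ 0.085786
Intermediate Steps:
w(u) = -2 - u (w(u) = 2 - (u + 4) = 2 - (4 + u) = 2 + (-4 - u) = -2 - u)
g(J) = sqrt(9 + J) (g(J) = sqrt(J + (1 + 2)**2) = sqrt(J + 3**2) = sqrt(J + 9) = sqrt(9 + J))
F(j, m) = sqrt(2)/2 (F(j, m) = 1/(sqrt(9 + (-2 - 1*5))) = 1/(sqrt(9 + (-2 - 5))) = 1/(sqrt(9 - 7)) = 1/(sqrt(2)) = sqrt(2)/2)
(F(-7, 2) + s(-7, 7))**2 = (sqrt(2)/2 + 7/(-7))**2 = (sqrt(2)/2 + 7*(-1/7))**2 = (sqrt(2)/2 - 1)**2 = (-1 + sqrt(2)/2)**2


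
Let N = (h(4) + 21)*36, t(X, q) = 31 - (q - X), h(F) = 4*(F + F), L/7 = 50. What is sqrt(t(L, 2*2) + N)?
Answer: sqrt(2285) ≈ 47.802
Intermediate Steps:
L = 350 (L = 7*50 = 350)
h(F) = 8*F (h(F) = 4*(2*F) = 8*F)
t(X, q) = 31 + X - q (t(X, q) = 31 + (X - q) = 31 + X - q)
N = 1908 (N = (8*4 + 21)*36 = (32 + 21)*36 = 53*36 = 1908)
sqrt(t(L, 2*2) + N) = sqrt((31 + 350 - 2*2) + 1908) = sqrt((31 + 350 - 1*4) + 1908) = sqrt((31 + 350 - 4) + 1908) = sqrt(377 + 1908) = sqrt(2285)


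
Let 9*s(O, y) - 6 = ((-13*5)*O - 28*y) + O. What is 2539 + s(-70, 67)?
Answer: 2829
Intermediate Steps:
s(O, y) = ⅔ - 64*O/9 - 28*y/9 (s(O, y) = ⅔ + (((-13*5)*O - 28*y) + O)/9 = ⅔ + ((-65*O - 28*y) + O)/9 = ⅔ + (-64*O - 28*y)/9 = ⅔ + (-64*O/9 - 28*y/9) = ⅔ - 64*O/9 - 28*y/9)
2539 + s(-70, 67) = 2539 + (⅔ - 64/9*(-70) - 28/9*67) = 2539 + (⅔ + 4480/9 - 1876/9) = 2539 + 290 = 2829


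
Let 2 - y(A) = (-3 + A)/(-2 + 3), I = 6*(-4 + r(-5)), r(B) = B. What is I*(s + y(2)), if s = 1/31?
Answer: -5076/31 ≈ -163.74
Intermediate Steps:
s = 1/31 ≈ 0.032258
I = -54 (I = 6*(-4 - 5) = 6*(-9) = -54)
y(A) = 5 - A (y(A) = 2 - (-3 + A)/(-2 + 3) = 2 - (-3 + A)/1 = 2 - (-3 + A) = 2 + (3 - A) = 5 - A)
I*(s + y(2)) = -54*(1/31 + (5 - 1*2)) = -54*(1/31 + (5 - 2)) = -54*(1/31 + 3) = -54*94/31 = -5076/31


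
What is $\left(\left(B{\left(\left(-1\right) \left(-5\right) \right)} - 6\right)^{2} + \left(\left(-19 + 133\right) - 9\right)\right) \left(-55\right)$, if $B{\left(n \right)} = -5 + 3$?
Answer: $-9295$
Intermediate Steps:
$B{\left(n \right)} = -2$
$\left(\left(B{\left(\left(-1\right) \left(-5\right) \right)} - 6\right)^{2} + \left(\left(-19 + 133\right) - 9\right)\right) \left(-55\right) = \left(\left(-2 - 6\right)^{2} + \left(\left(-19 + 133\right) - 9\right)\right) \left(-55\right) = \left(\left(-8\right)^{2} + \left(114 - 9\right)\right) \left(-55\right) = \left(64 + 105\right) \left(-55\right) = 169 \left(-55\right) = -9295$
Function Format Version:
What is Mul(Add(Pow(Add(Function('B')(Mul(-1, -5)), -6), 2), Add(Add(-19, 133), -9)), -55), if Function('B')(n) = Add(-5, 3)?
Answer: -9295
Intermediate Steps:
Function('B')(n) = -2
Mul(Add(Pow(Add(Function('B')(Mul(-1, -5)), -6), 2), Add(Add(-19, 133), -9)), -55) = Mul(Add(Pow(Add(-2, -6), 2), Add(Add(-19, 133), -9)), -55) = Mul(Add(Pow(-8, 2), Add(114, -9)), -55) = Mul(Add(64, 105), -55) = Mul(169, -55) = -9295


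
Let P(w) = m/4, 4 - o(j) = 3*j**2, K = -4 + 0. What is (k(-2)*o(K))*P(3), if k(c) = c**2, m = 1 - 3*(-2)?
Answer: -308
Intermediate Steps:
m = 7 (m = 1 + 6 = 7)
K = -4
o(j) = 4 - 3*j**2
P(w) = 7/4
(k(-2)*o(K))*P(3) = ((-2)**2*(4 - 3*(-4)**2))*(7/4) = (4*(4 - 3*16))*(7/4) = (4*(4 - 48))*(7/4) = (4*(-44))*(7/4) = -176*7/4 = -308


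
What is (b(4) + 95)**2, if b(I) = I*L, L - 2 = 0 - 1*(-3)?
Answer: 13225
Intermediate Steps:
L = 5 (L = 2 + (0 - 1*(-3)) = 2 + (0 + 3) = 2 + 3 = 5)
b(I) = 5*I (b(I) = I*5 = 5*I)
(b(4) + 95)**2 = (5*4 + 95)**2 = (20 + 95)**2 = 115**2 = 13225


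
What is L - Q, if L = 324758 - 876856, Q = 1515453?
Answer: -2067551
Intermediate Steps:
L = -552098
L - Q = -552098 - 1*1515453 = -552098 - 1515453 = -2067551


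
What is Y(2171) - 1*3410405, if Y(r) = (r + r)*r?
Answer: 6016077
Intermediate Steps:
Y(r) = 2*r² (Y(r) = (2*r)*r = 2*r²)
Y(2171) - 1*3410405 = 2*2171² - 1*3410405 = 2*4713241 - 3410405 = 9426482 - 3410405 = 6016077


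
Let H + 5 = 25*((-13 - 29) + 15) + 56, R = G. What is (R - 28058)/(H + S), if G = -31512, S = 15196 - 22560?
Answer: 29785/3994 ≈ 7.4574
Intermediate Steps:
S = -7364
R = -31512
H = -624 (H = -5 + (25*((-13 - 29) + 15) + 56) = -5 + (25*(-42 + 15) + 56) = -5 + (25*(-27) + 56) = -5 + (-675 + 56) = -5 - 619 = -624)
(R - 28058)/(H + S) = (-31512 - 28058)/(-624 - 7364) = -59570/(-7988) = -59570*(-1/7988) = 29785/3994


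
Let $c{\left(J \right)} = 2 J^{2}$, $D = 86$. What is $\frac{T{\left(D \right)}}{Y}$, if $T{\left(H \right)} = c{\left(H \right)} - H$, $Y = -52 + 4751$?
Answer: $\frac{14706}{4699} \approx 3.1296$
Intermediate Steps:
$Y = 4699$
$T{\left(H \right)} = - H + 2 H^{2}$ ($T{\left(H \right)} = 2 H^{2} - H = - H + 2 H^{2}$)
$\frac{T{\left(D \right)}}{Y} = \frac{86 \left(-1 + 2 \cdot 86\right)}{4699} = 86 \left(-1 + 172\right) \frac{1}{4699} = 86 \cdot 171 \cdot \frac{1}{4699} = 14706 \cdot \frac{1}{4699} = \frac{14706}{4699}$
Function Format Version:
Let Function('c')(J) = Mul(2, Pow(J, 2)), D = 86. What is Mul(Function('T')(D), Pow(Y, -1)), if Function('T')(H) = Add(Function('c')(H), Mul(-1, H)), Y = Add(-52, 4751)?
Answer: Rational(14706, 4699) ≈ 3.1296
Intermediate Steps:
Y = 4699
Function('T')(H) = Add(Mul(-1, H), Mul(2, Pow(H, 2))) (Function('T')(H) = Add(Mul(2, Pow(H, 2)), Mul(-1, H)) = Add(Mul(-1, H), Mul(2, Pow(H, 2))))
Mul(Function('T')(D), Pow(Y, -1)) = Mul(Mul(86, Add(-1, Mul(2, 86))), Pow(4699, -1)) = Mul(Mul(86, Add(-1, 172)), Rational(1, 4699)) = Mul(Mul(86, 171), Rational(1, 4699)) = Mul(14706, Rational(1, 4699)) = Rational(14706, 4699)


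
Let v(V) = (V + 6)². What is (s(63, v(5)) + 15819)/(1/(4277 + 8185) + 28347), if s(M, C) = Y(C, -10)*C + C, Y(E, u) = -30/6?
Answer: 38220954/70652063 ≈ 0.54097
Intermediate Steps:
Y(E, u) = -5 (Y(E, u) = -30/6 = -5*1 = -5)
v(V) = (6 + V)²
s(M, C) = -4*C (s(M, C) = -5*C + C = -4*C)
(s(63, v(5)) + 15819)/(1/(4277 + 8185) + 28347) = (-4*(6 + 5)² + 15819)/(1/(4277 + 8185) + 28347) = (-4*11² + 15819)/(1/12462 + 28347) = (-4*121 + 15819)/(1/12462 + 28347) = (-484 + 15819)/(353260315/12462) = 15335*(12462/353260315) = 38220954/70652063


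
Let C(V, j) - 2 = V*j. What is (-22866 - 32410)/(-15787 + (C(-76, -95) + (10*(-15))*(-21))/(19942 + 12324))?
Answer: 891767708/254686485 ≈ 3.5014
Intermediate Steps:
C(V, j) = 2 + V*j
(-22866 - 32410)/(-15787 + (C(-76, -95) + (10*(-15))*(-21))/(19942 + 12324)) = (-22866 - 32410)/(-15787 + ((2 - 76*(-95)) + (10*(-15))*(-21))/(19942 + 12324)) = -55276/(-15787 + ((2 + 7220) - 150*(-21))/32266) = -55276/(-15787 + (7222 + 3150)*(1/32266)) = -55276/(-15787 + 10372*(1/32266)) = -55276/(-15787 + 5186/16133) = -55276/(-254686485/16133) = -55276*(-16133/254686485) = 891767708/254686485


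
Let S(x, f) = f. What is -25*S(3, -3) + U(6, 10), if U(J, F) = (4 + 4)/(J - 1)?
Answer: 383/5 ≈ 76.600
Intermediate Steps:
U(J, F) = 8/(-1 + J)
-25*S(3, -3) + U(6, 10) = -25*(-3) + 8/(-1 + 6) = 75 + 8/5 = 383/5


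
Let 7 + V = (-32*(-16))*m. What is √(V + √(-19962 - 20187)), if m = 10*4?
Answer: √(20473 + 3*I*√4461) ≈ 143.09 + 0.7002*I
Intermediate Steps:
m = 40
V = 20473 (V = -7 - 32*(-16)*40 = -7 + 512*40 = -7 + 20480 = 20473)
√(V + √(-19962 - 20187)) = √(20473 + √(-19962 - 20187)) = √(20473 + √(-40149)) = √(20473 + 3*I*√4461)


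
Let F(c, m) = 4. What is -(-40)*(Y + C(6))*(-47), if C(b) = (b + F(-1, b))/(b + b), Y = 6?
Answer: -38540/3 ≈ -12847.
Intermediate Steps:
C(b) = (4 + b)/(2*b) (C(b) = (b + 4)/(b + b) = (4 + b)/((2*b)) = (4 + b)*(1/(2*b)) = (4 + b)/(2*b))
-(-40)*(Y + C(6))*(-47) = -(-40)*(6 + (1/2)*(4 + 6)/6)*(-47) = -(-40)*(6 + (1/2)*(1/6)*10)*(-47) = -(-40)*(6 + 5/6)*(-47) = -(-40)*41/6*(-47) = -20*(-41/3)*(-47) = (820/3)*(-47) = -38540/3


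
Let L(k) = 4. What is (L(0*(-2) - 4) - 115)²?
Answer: 12321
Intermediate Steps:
(L(0*(-2) - 4) - 115)² = (4 - 115)² = (-111)² = 12321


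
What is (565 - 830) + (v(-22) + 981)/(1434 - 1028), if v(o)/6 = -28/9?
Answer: -319883/1218 ≈ -262.63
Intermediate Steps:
v(o) = -56/3 (v(o) = 6*(-28/9) = -56/3)
(565 - 830) + (v(-22) + 981)/(1434 - 1028) = (565 - 830) + (-56/3 + 981)/(1434 - 1028) = -265 + (2887/3)/406 = -265 + (2887/3)*(1/406) = -265 + 2887/1218 = -319883/1218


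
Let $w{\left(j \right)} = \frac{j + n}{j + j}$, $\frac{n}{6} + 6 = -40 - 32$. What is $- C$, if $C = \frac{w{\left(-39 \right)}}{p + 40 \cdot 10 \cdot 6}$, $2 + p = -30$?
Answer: $- \frac{13}{4736} \approx -0.0027449$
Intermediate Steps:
$p = -32$ ($p = -2 - 30 = -32$)
$n = -468$ ($n = -36 + 6 \left(-40 - 32\right) = -36 + 6 \left(-72\right) = -36 - 432 = -468$)
$w{\left(j \right)} = \frac{-468 + j}{2 j}$ ($w{\left(j \right)} = \frac{j - 468}{j + j} = \frac{-468 + j}{2 j}$)
$C = \frac{13}{4736}$ ($C = \frac{\frac{1}{2} \frac{1}{-39} \left(-468 - 39\right)}{-32 + 40 \cdot 10 \cdot 6} = \frac{\frac{1}{2} \left(- \frac{1}{39}\right) \left(-507\right)}{-32 + 40 \cdot 60} = \frac{13}{2 \left(-32 + 2400\right)} = \frac{13}{2 \cdot 2368} = \frac{13}{2} \cdot \frac{1}{2368} = \frac{13}{4736} \approx 0.0027449$)
$- C = \left(-1\right) \frac{13}{4736} = - \frac{13}{4736}$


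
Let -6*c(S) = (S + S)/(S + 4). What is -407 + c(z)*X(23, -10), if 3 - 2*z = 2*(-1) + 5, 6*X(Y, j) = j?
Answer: -407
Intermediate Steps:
X(Y, j) = j/6
z = 0 (z = 3/2 - (2*(-1) + 5)/2 = 3/2 - (-2 + 5)/2 = 3/2 - ½*3 = 3/2 - 3/2 = 0)
c(S) = -S/(3*(4 + S)) (c(S) = -(S + S)/(6*(S + 4)) = -2*S/(6*(4 + S)) = -S/(3*(4 + S)))
-407 + c(z)*X(23, -10) = -407 + (-1*0/(12 + 3*0))*((⅙)*(-10)) = -407 - 1*0/(12 + 0)*(-5/3) = -407 - 1*0/12*(-5/3) = -407 - 1*0*1/12*(-5/3) = -407 + 0*(-5/3) = -407 + 0 = -407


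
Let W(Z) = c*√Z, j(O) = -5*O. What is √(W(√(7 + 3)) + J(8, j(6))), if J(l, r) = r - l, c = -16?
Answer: √(-38 - 16*10^(¼)) ≈ 8.1518*I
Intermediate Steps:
W(Z) = -16*√Z
√(W(√(7 + 3)) + J(8, j(6))) = √(-16*(7 + 3)^(¼) + (-5*6 - 1*8)) = √(-16*10^(¼) + (-30 - 8)) = √(-16*10^(¼) - 38) = √(-38 - 16*10^(¼))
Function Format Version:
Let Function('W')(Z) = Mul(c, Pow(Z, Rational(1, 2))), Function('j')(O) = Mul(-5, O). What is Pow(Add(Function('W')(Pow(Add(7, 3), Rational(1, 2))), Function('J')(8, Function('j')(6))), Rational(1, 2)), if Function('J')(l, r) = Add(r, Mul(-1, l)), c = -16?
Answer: Pow(Add(-38, Mul(-16, Pow(10, Rational(1, 4)))), Rational(1, 2)) ≈ Mul(8.1518, I)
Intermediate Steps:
Function('W')(Z) = Mul(-16, Pow(Z, Rational(1, 2)))
Pow(Add(Function('W')(Pow(Add(7, 3), Rational(1, 2))), Function('J')(8, Function('j')(6))), Rational(1, 2)) = Pow(Add(Mul(-16, Pow(Pow(Add(7, 3), Rational(1, 2)), Rational(1, 2))), Add(Mul(-5, 6), Mul(-1, 8))), Rational(1, 2)) = Pow(Add(Mul(-16, Pow(Pow(10, Rational(1, 2)), Rational(1, 2))), Add(-30, -8)), Rational(1, 2)) = Pow(Add(Mul(-16, Pow(10, Rational(1, 4))), -38), Rational(1, 2)) = Pow(Add(-38, Mul(-16, Pow(10, Rational(1, 4)))), Rational(1, 2))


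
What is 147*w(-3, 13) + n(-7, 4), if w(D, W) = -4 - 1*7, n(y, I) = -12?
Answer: -1629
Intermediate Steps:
w(D, W) = -11 (w(D, W) = -4 - 7 = -11)
147*w(-3, 13) + n(-7, 4) = 147*(-11) - 12 = -1617 - 12 = -1629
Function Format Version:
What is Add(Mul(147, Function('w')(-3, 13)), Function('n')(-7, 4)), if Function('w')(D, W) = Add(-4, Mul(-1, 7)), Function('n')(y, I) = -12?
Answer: -1629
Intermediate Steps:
Function('w')(D, W) = -11 (Function('w')(D, W) = Add(-4, -7) = -11)
Add(Mul(147, Function('w')(-3, 13)), Function('n')(-7, 4)) = Add(Mul(147, -11), -12) = Add(-1617, -12) = -1629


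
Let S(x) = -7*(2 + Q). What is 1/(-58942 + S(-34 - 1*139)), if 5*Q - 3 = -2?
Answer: -5/294787 ≈ -1.6961e-5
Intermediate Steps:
Q = 1/5 (Q = 3/5 + (1/5)*(-2) = 3/5 - 2/5 = 1/5 ≈ 0.20000)
S(x) = -77/5 (S(x) = -7*(2 + 1/5) = -7*11/5 = -77/5)
1/(-58942 + S(-34 - 1*139)) = 1/(-58942 - 77/5) = 1/(-294787/5) = -5/294787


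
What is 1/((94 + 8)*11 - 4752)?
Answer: -1/3630 ≈ -0.00027548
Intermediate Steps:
1/((94 + 8)*11 - 4752) = 1/(102*11 - 4752) = 1/(1122 - 4752) = 1/(-3630) = -1/3630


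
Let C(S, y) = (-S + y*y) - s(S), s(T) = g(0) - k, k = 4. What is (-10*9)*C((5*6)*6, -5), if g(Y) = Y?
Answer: 13590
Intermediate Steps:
s(T) = -4 (s(T) = 0 - 1*4 = 0 - 4 = -4)
C(S, y) = 4 + y² - S (C(S, y) = (-S + y*y) - 1*(-4) = (-S + y²) + 4 = (y² - S) + 4 = 4 + y² - S)
(-10*9)*C((5*6)*6, -5) = (-10*9)*(4 + (-5)² - 5*6*6) = -90*(4 + 25 - 30*6) = -90*(4 + 25 - 1*180) = -90*(4 + 25 - 180) = -90*(-151) = 13590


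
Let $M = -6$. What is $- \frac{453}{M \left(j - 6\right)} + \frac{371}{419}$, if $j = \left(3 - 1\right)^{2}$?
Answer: $- \frac{61785}{1676} \approx -36.865$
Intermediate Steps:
$j = 4$ ($j = 2^{2} = 4$)
$- \frac{453}{M \left(j - 6\right)} + \frac{371}{419} = - \frac{453}{\left(-6\right) \left(4 - 6\right)} + \frac{371}{419} = - \frac{453}{\left(-6\right) \left(-2\right)} + 371 \cdot \frac{1}{419} = - \frac{453}{12} + \frac{371}{419} = \left(-453\right) \frac{1}{12} + \frac{371}{419} = - \frac{151}{4} + \frac{371}{419} = - \frac{61785}{1676}$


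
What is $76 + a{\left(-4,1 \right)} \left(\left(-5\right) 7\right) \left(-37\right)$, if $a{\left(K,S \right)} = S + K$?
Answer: $-3809$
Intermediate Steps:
$a{\left(K,S \right)} = K + S$
$76 + a{\left(-4,1 \right)} \left(\left(-5\right) 7\right) \left(-37\right) = 76 + \left(-4 + 1\right) \left(\left(-5\right) 7\right) \left(-37\right) = 76 + \left(-3\right) \left(-35\right) \left(-37\right) = 76 + 105 \left(-37\right) = 76 - 3885 = -3809$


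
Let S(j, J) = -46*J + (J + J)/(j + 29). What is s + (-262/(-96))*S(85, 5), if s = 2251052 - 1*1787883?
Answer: 1265513629/2736 ≈ 4.6254e+5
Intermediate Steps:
s = 463169 (s = 2251052 - 1787883 = 463169)
S(j, J) = -46*J + 2*J/(29 + j) (S(j, J) = -46*J + (2*J)/(29 + j) = -46*J + 2*J/(29 + j))
s + (-262/(-96))*S(85, 5) = 463169 + (-262/(-96))*(-2*5*(666 + 23*85)/(29 + 85)) = 463169 + (-262*(-1/96))*(-2*5*(666 + 1955)/114) = 463169 + 131*(-2*5*1/114*2621)/48 = 463169 + (131/48)*(-13105/57) = 463169 - 1716755/2736 = 1265513629/2736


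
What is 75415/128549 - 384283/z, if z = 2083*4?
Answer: -48770837587/1071070268 ≈ -45.535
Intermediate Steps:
z = 8332
75415/128549 - 384283/z = 75415/128549 - 384283/8332 = -48770837587/1071070268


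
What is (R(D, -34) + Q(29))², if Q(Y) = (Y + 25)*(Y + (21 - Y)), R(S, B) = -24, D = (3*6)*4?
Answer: 1232100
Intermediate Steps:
D = 72 (D = 18*4 = 72)
Q(Y) = 525 + 21*Y (Q(Y) = (25 + Y)*21 = 525 + 21*Y)
(R(D, -34) + Q(29))² = (-24 + (525 + 21*29))² = (-24 + (525 + 609))² = (-24 + 1134)² = 1110² = 1232100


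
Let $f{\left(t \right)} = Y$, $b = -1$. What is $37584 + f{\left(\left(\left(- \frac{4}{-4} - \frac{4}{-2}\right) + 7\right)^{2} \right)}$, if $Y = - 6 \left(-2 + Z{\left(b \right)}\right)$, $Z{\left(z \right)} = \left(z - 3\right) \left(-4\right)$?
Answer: $37500$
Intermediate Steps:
$Z{\left(z \right)} = 12 - 4 z$ ($Z{\left(z \right)} = \left(-3 + z\right) \left(-4\right) = 12 - 4 z$)
$Y = -84$ ($Y = - 6 \left(-2 + \left(12 - -4\right)\right) = - 6 \left(-2 + \left(12 + 4\right)\right) = - 6 \left(-2 + 16\right) = \left(-6\right) 14 = -84$)
$f{\left(t \right)} = -84$
$37584 + f{\left(\left(\left(- \frac{4}{-4} - \frac{4}{-2}\right) + 7\right)^{2} \right)} = 37584 - 84 = 37500$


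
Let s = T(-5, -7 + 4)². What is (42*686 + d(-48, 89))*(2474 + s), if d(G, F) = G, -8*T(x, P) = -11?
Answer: 1139464287/16 ≈ 7.1217e+7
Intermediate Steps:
T(x, P) = 11/8 (T(x, P) = -⅛*(-11) = 11/8)
s = 121/64 (s = (11/8)² = 121/64 ≈ 1.8906)
(42*686 + d(-48, 89))*(2474 + s) = (42*686 - 48)*(2474 + 121/64) = (28812 - 48)*(158457/64) = 28764*(158457/64) = 1139464287/16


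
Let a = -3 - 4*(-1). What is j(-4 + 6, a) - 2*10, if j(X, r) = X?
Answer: -18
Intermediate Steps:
a = 1 (a = -3 + 4 = 1)
j(-4 + 6, a) - 2*10 = (-4 + 6) - 2*10 = 2 - 20 = -18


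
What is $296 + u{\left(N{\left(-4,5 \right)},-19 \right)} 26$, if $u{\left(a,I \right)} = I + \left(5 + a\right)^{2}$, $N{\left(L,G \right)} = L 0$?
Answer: $452$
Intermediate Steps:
$N{\left(L,G \right)} = 0$
$296 + u{\left(N{\left(-4,5 \right)},-19 \right)} 26 = 296 + \left(-19 + \left(5 + 0\right)^{2}\right) 26 = 296 + \left(-19 + 5^{2}\right) 26 = 296 + \left(-19 + 25\right) 26 = 296 + 6 \cdot 26 = 296 + 156 = 452$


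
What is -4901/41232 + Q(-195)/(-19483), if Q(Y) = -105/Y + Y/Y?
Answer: -1242145019/10443199728 ≈ -0.11894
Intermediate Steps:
Q(Y) = 1 - 105/Y (Q(Y) = -105/Y + 1 = 1 - 105/Y)
-4901/41232 + Q(-195)/(-19483) = -4901/41232 + ((-105 - 195)/(-195))/(-19483) = -4901*1/41232 - 1/195*(-300)*(-1/19483) = -4901/41232 + (20/13)*(-1/19483) = -4901/41232 - 20/253279 = -1242145019/10443199728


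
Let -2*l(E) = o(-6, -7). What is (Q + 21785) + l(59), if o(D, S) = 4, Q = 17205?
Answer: 38988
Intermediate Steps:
l(E) = -2 (l(E) = -1/2*4 = -2)
(Q + 21785) + l(59) = (17205 + 21785) - 2 = 38990 - 2 = 38988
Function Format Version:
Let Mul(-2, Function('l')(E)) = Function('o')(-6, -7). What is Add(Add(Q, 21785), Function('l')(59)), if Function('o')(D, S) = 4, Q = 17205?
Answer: 38988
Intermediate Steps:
Function('l')(E) = -2 (Function('l')(E) = Mul(Rational(-1, 2), 4) = -2)
Add(Add(Q, 21785), Function('l')(59)) = Add(Add(17205, 21785), -2) = Add(38990, -2) = 38988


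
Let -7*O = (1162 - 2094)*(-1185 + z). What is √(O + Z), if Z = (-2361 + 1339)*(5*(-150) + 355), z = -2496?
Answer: I*√4234034/7 ≈ 293.95*I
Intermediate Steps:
Z = 403690 (Z = -1022*(-750 + 355) = -1022*(-395) = 403690)
O = -3430692/7 (O = -(1162 - 2094)*(-1185 - 2496)/7 = -(-932)*(-3681)/7 = -⅐*3430692 = -3430692/7 ≈ -4.9010e+5)
√(O + Z) = √(-3430692/7 + 403690) = √(-604862/7) = I*√4234034/7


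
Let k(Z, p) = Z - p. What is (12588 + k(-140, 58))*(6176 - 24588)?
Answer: -228124680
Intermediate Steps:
(12588 + k(-140, 58))*(6176 - 24588) = (12588 + (-140 - 1*58))*(6176 - 24588) = (12588 + (-140 - 58))*(-18412) = (12588 - 198)*(-18412) = 12390*(-18412) = -228124680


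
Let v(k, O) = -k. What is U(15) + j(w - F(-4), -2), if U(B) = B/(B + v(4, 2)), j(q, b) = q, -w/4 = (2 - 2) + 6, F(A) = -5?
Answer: -194/11 ≈ -17.636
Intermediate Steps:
w = -24 (w = -4*((2 - 2) + 6) = -4*(0 + 6) = -4*6 = -24)
U(B) = B/(-4 + B) (U(B) = B/(B - 1*4) = B/(B - 4) = B/(-4 + B))
U(15) + j(w - F(-4), -2) = 15/(-4 + 15) + (-24 - 1*(-5)) = 15/11 + (-24 + 5) = 15*(1/11) - 19 = 15/11 - 19 = -194/11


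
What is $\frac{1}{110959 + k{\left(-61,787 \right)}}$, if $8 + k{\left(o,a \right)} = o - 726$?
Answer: $\frac{1}{110164} \approx 9.0774 \cdot 10^{-6}$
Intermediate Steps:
$k{\left(o,a \right)} = -734 + o$ ($k{\left(o,a \right)} = -8 + \left(o - 726\right) = -8 + \left(-726 + o\right) = -734 + o$)
$\frac{1}{110959 + k{\left(-61,787 \right)}} = \frac{1}{110959 - 795} = \frac{1}{110164}$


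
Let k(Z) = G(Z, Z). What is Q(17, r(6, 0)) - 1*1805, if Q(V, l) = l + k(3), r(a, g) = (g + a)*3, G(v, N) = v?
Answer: -1784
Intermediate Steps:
k(Z) = Z
r(a, g) = 3*a + 3*g (r(a, g) = (a + g)*3 = 3*a + 3*g)
Q(V, l) = 3 + l (Q(V, l) = l + 3 = 3 + l)
Q(17, r(6, 0)) - 1*1805 = (3 + (3*6 + 3*0)) - 1*1805 = (3 + (18 + 0)) - 1805 = (3 + 18) - 1805 = 21 - 1805 = -1784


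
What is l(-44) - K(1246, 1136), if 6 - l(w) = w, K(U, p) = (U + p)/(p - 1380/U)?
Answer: 16933957/353519 ≈ 47.901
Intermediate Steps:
K(U, p) = (U + p)/(p - 1380/U)
l(w) = 6 - w
l(-44) - K(1246, 1136) = (6 - 1*(-44)) - 1246*(1246 + 1136)/(-1380 + 1246*1136) = (6 + 44) - 1246*2382/(-1380 + 1415456) = 50 - 1246*2382/1414076 = 50 - 1*741993/353519 = 50 - 741993/353519 = 16933957/353519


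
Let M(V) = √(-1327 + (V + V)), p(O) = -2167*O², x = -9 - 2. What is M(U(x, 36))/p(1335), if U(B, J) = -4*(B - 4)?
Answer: -I*√1207/3862081575 ≈ -8.9956e-9*I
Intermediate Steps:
x = -11
U(B, J) = 16 - 4*B (U(B, J) = -4*(-4 + B) = 16 - 4*B)
M(V) = √(-1327 + 2*V)
M(U(x, 36))/p(1335) = √(-1327 + 2*(16 - 4*(-11)))/((-2167*1335²)) = √(-1327 + 2*(16 + 44))/((-2167*1782225)) = √(-1327 + 2*60)/(-3862081575) = √(-1327 + 120)*(-1/3862081575) = √(-1207)*(-1/3862081575) = (I*√1207)*(-1/3862081575) = -I*√1207/3862081575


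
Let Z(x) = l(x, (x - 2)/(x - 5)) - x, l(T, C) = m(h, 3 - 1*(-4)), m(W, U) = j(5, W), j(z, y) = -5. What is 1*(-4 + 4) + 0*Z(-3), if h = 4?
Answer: 0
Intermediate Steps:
m(W, U) = -5
l(T, C) = -5
Z(x) = -5 - x
1*(-4 + 4) + 0*Z(-3) = 1*(-4 + 4) + 0*(-5 - 1*(-3)) = 1*0 + 0*(-5 + 3) = 0 + 0*(-2) = 0 + 0 = 0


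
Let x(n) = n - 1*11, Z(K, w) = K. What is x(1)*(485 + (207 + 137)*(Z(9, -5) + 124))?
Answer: -462370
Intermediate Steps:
x(n) = -11 + n (x(n) = n - 11 = -11 + n)
x(1)*(485 + (207 + 137)*(Z(9, -5) + 124)) = (-11 + 1)*(485 + (207 + 137)*(9 + 124)) = -10*(485 + 344*133) = -10*(485 + 45752) = -10*46237 = -462370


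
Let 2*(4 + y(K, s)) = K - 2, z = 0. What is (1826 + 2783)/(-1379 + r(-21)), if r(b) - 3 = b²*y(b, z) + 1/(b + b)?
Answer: -96789/172442 ≈ -0.56128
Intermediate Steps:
y(K, s) = -5 + K/2 (y(K, s) = -4 + (K - 2)/2 = -4 + (-2 + K)/2 = -4 + (-1 + K/2) = -5 + K/2)
r(b) = 3 + 1/(2*b) + b²*(-5 + b/2) (r(b) = 3 + (b²*(-5 + b/2) + 1/(b + b)) = 3 + (b²*(-5 + b/2) + 1/(2*b)) = 3 + (1/(2*b) + b²*(-5 + b/2)) = 3 + 1/(2*b) + b²*(-5 + b/2))
(1826 + 2783)/(-1379 + r(-21)) = (1826 + 2783)/(-1379 + (½)*(1 - 21*(6 + (-21)²*(-10 - 21)))/(-21)) = 4609/(-1379 + (½)*(-1/21)*(1 - 21*(6 + 441*(-31)))) = 4609/(-1379 + (½)*(-1/21)*(1 - 21*(6 - 13671))) = 4609/(-1379 + (½)*(-1/21)*(1 - 21*(-13665))) = 4609/(-1379 + (½)*(-1/21)*(1 + 286965)) = 4609/(-1379 + (½)*(-1/21)*286966) = 4609/(-1379 - 143483/21) = 4609/(-172442/21) = 4609*(-21/172442) = -96789/172442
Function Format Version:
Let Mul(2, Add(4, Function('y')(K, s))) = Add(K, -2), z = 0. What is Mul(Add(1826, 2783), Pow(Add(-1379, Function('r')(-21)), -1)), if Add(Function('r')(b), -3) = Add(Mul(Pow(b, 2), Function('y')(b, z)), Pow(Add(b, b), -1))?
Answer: Rational(-96789, 172442) ≈ -0.56128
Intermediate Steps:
Function('y')(K, s) = Add(-5, Mul(Rational(1, 2), K)) (Function('y')(K, s) = Add(-4, Mul(Rational(1, 2), Add(K, -2))) = Add(-4, Mul(Rational(1, 2), Add(-2, K))) = Add(-4, Add(-1, Mul(Rational(1, 2), K))) = Add(-5, Mul(Rational(1, 2), K)))
Function('r')(b) = Add(3, Mul(Rational(1, 2), Pow(b, -1)), Mul(Pow(b, 2), Add(-5, Mul(Rational(1, 2), b)))) (Function('r')(b) = Add(3, Add(Mul(Pow(b, 2), Add(-5, Mul(Rational(1, 2), b))), Pow(Add(b, b), -1))) = Add(3, Add(Mul(Pow(b, 2), Add(-5, Mul(Rational(1, 2), b))), Pow(Mul(2, b), -1))) = Add(3, Add(Mul(Pow(b, 2), Add(-5, Mul(Rational(1, 2), b))), Mul(Rational(1, 2), Pow(b, -1)))) = Add(3, Add(Mul(Rational(1, 2), Pow(b, -1)), Mul(Pow(b, 2), Add(-5, Mul(Rational(1, 2), b))))) = Add(3, Mul(Rational(1, 2), Pow(b, -1)), Mul(Pow(b, 2), Add(-5, Mul(Rational(1, 2), b)))))
Mul(Add(1826, 2783), Pow(Add(-1379, Function('r')(-21)), -1)) = Mul(Add(1826, 2783), Pow(Add(-1379, Mul(Rational(1, 2), Pow(-21, -1), Add(1, Mul(-21, Add(6, Mul(Pow(-21, 2), Add(-10, -21))))))), -1)) = Mul(4609, Pow(Add(-1379, Mul(Rational(1, 2), Rational(-1, 21), Add(1, Mul(-21, Add(6, Mul(441, -31)))))), -1)) = Mul(4609, Pow(Add(-1379, Mul(Rational(1, 2), Rational(-1, 21), Add(1, Mul(-21, Add(6, -13671))))), -1)) = Mul(4609, Pow(Add(-1379, Mul(Rational(1, 2), Rational(-1, 21), Add(1, Mul(-21, -13665)))), -1)) = Mul(4609, Pow(Add(-1379, Mul(Rational(1, 2), Rational(-1, 21), Add(1, 286965))), -1)) = Mul(4609, Pow(Add(-1379, Mul(Rational(1, 2), Rational(-1, 21), 286966)), -1)) = Mul(4609, Pow(Add(-1379, Rational(-143483, 21)), -1)) = Mul(4609, Pow(Rational(-172442, 21), -1)) = Mul(4609, Rational(-21, 172442)) = Rational(-96789, 172442)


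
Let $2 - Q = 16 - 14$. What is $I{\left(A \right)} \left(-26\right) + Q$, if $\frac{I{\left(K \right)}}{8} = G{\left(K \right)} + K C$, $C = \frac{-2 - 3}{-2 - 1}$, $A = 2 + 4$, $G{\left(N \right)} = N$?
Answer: $-3328$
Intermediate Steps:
$A = 6$
$Q = 0$ ($Q = 2 - \left(16 - 14\right) = 2 - 2 = 0$)
$C = \frac{5}{3}$ ($C = - \frac{5}{-3} = \left(-5\right) \left(- \frac{1}{3}\right) = \frac{5}{3} \approx 1.6667$)
$I{\left(K \right)} = \frac{64 K}{3}$ ($I{\left(K \right)} = 8 \left(K + K \frac{5}{3}\right) = 8 \left(K + \frac{5 K}{3}\right) = 8 \frac{8 K}{3} = \frac{64 K}{3}$)
$I{\left(A \right)} \left(-26\right) + Q = \frac{64}{3} \cdot 6 \left(-26\right) + 0 = 128 \left(-26\right) + 0 = -3328 + 0 = -3328$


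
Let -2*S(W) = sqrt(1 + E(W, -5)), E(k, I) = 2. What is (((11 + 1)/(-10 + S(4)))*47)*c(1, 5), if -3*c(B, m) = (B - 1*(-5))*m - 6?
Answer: 180480/397 - 9024*sqrt(3)/397 ≈ 415.24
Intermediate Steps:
c(B, m) = 2 - m*(5 + B)/3 (c(B, m) = -((B - 1*(-5))*m - 6)/3 = -((B + 5)*m - 6)/3 = -((5 + B)*m - 6)/3 = -(m*(5 + B) - 6)/3 = -(-6 + m*(5 + B))/3 = 2 - m*(5 + B)/3)
S(W) = -sqrt(3)/2 (S(W) = -sqrt(1 + 2)/2 = -sqrt(3)/2)
(((11 + 1)/(-10 + S(4)))*47)*c(1, 5) = (((11 + 1)/(-10 - sqrt(3)/2))*47)*(2 - 5/3*5 - 1/3*1*5) = ((12/(-10 - sqrt(3)/2))*47)*(2 - 25/3 - 5/3) = (564/(-10 - sqrt(3)/2))*(-8) = -4512/(-10 - sqrt(3)/2)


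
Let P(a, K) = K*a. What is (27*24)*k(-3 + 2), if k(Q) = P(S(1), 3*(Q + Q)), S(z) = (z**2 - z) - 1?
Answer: 3888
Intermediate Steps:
S(z) = -1 + z**2 - z
k(Q) = -6*Q (k(Q) = (3*(Q + Q))*(-1 + 1**2 - 1*1) = (3*(2*Q))*(-1 + 1 - 1) = (6*Q)*(-1) = -6*Q)
(27*24)*k(-3 + 2) = (27*24)*(-6*(-3 + 2)) = 648*(-6*(-1)) = 648*6 = 3888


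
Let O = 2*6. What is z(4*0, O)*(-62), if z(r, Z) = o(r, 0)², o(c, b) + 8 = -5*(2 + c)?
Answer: -20088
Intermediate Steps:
o(c, b) = -18 - 5*c (o(c, b) = -8 - 5*(2 + c) = -8 + (-10 - 5*c) = -18 - 5*c)
O = 12
z(r, Z) = (-18 - 5*r)²
z(4*0, O)*(-62) = (18 + 5*(4*0))²*(-62) = (18 + 5*0)²*(-62) = (18 + 0)²*(-62) = 18²*(-62) = 324*(-62) = -20088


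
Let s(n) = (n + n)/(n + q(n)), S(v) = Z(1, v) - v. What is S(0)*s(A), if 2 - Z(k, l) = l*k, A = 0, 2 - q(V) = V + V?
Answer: 0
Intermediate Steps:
q(V) = 2 - 2*V (q(V) = 2 - (V + V) = 2 - 2*V)
Z(k, l) = 2 - k*l (Z(k, l) = 2 - l*k = 2 - k*l)
S(v) = 2 - 2*v (S(v) = (2 - 1*1*v) - v = (2 - v) - v = 2 - 2*v)
s(n) = 2*n/(2 - n) (s(n) = (n + n)/(n + (2 - 2*n)) = (2*n)/(2 - n) = 2*n/(2 - n))
S(0)*s(A) = (2 - 2*0)*(2*0/(2 - 1*0)) = (2 + 0)*(2*0/(2 + 0)) = 2*(2*0/2) = 2*(2*0*(1/2)) = 2*0 = 0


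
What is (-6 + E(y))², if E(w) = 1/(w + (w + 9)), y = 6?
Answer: 15625/441 ≈ 35.431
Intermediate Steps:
E(w) = 1/(9 + 2*w) (E(w) = 1/(w + (9 + w)) = 1/(9 + 2*w))
(-6 + E(y))² = (-6 + 1/(9 + 2*6))² = (-6 + 1/(9 + 12))² = (-6 + 1/21)² = (-125/21)² = 15625/441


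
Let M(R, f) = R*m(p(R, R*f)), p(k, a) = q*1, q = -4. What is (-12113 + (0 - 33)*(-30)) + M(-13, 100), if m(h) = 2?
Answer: -11149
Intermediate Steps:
p(k, a) = -4 (p(k, a) = -4*1 = -4)
M(R, f) = 2*R (M(R, f) = R*2 = 2*R)
(-12113 + (0 - 33)*(-30)) + M(-13, 100) = (-12113 + (0 - 33)*(-30)) + 2*(-13) = (-12113 - 33*(-30)) - 26 = (-12113 + 990) - 26 = -11123 - 26 = -11149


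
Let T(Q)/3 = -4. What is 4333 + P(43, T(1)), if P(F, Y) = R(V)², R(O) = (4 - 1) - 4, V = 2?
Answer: 4334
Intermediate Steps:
T(Q) = -12 (T(Q) = 3*(-4) = -12)
R(O) = -1 (R(O) = 3 - 4 = -1)
P(F, Y) = 1 (P(F, Y) = (-1)² = 1)
4333 + P(43, T(1)) = 4333 + 1 = 4334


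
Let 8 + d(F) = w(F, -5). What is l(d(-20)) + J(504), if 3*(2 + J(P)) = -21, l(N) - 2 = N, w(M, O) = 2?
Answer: -13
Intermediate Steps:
d(F) = -6 (d(F) = -8 + 2 = -6)
l(N) = 2 + N
J(P) = -9 (J(P) = -2 + (⅓)*(-21) = -2 - 7 = -9)
l(d(-20)) + J(504) = (2 - 6) - 9 = -4 - 9 = -13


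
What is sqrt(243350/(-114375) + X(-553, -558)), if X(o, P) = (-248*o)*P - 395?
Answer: I*sqrt(64070107538397)/915 ≈ 8748.0*I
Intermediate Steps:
X(o, P) = -395 - 248*P*o (X(o, P) = -248*P*o - 395 = -395 - 248*P*o)
sqrt(243350/(-114375) + X(-553, -558)) = sqrt(243350/(-114375) + (-395 - 248*(-558)*(-553))) = sqrt(243350*(-1/114375) + (-395 - 76526352)) = sqrt(-9734/4575 - 76526747) = sqrt(-350109877259/4575) = I*sqrt(64070107538397)/915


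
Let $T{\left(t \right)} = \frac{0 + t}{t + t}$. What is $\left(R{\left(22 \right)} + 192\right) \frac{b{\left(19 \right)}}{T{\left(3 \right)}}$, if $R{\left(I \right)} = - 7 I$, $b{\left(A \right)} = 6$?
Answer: $456$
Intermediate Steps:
$T{\left(t \right)} = \frac{1}{2}$ ($T{\left(t \right)} = \frac{t}{2 t} = t \frac{1}{2 t} = \frac{1}{2}$)
$\left(R{\left(22 \right)} + 192\right) \frac{b{\left(19 \right)}}{T{\left(3 \right)}} = \left(\left(-7\right) 22 + 192\right) 6 \frac{1}{\frac{1}{2}} = \left(-154 + 192\right) 6 \cdot 2 = 38 \cdot 12 = 456$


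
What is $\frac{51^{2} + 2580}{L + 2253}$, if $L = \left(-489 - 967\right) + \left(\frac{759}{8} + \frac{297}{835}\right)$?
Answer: $\frac{34609080}{5960101} \approx 5.8068$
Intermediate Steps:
$L = - \frac{9089939}{6680}$ ($L = -1456 + \left(759 \cdot \frac{1}{8} + 297 \cdot \frac{1}{835}\right) = -1456 + \left(\frac{759}{8} + \frac{297}{835}\right) = -1456 + \frac{636141}{6680} = - \frac{9089939}{6680} \approx -1360.8$)
$\frac{51^{2} + 2580}{L + 2253} = \frac{51^{2} + 2580}{- \frac{9089939}{6680} + 2253} = \frac{2601 + 2580}{\frac{5960101}{6680}} = 5181 \cdot \frac{6680}{5960101} = \frac{34609080}{5960101}$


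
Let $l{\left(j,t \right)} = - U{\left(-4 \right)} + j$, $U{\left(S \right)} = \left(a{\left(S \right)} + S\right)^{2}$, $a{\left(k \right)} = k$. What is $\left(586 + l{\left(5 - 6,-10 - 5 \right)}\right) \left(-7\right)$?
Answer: $-3647$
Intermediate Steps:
$U{\left(S \right)} = 4 S^{2}$ ($U{\left(S \right)} = \left(S + S\right)^{2} = \left(2 S\right)^{2} = 4 S^{2}$)
$l{\left(j,t \right)} = -64 + j$ ($l{\left(j,t \right)} = - 4 \left(-4\right)^{2} + j = - 4 \cdot 16 + j = \left(-1\right) 64 + j = -64 + j$)
$\left(586 + l{\left(5 - 6,-10 - 5 \right)}\right) \left(-7\right) = \left(586 + \left(-64 + \left(5 - 6\right)\right)\right) \left(-7\right) = \left(586 - 65\right) \left(-7\right) = 521 \left(-7\right) = -3647$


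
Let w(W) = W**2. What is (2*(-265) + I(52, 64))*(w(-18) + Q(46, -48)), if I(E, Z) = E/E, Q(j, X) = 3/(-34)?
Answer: -5825877/34 ≈ -1.7135e+5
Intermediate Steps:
Q(j, X) = -3/34 (Q(j, X) = 3*(-1/34) = -3/34)
I(E, Z) = 1
(2*(-265) + I(52, 64))*(w(-18) + Q(46, -48)) = (2*(-265) + 1)*((-18)**2 - 3/34) = (-530 + 1)*(324 - 3/34) = -529*11013/34 = -5825877/34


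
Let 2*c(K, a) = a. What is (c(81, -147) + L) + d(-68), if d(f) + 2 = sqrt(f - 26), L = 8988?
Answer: 17825/2 + I*sqrt(94) ≈ 8912.5 + 9.6954*I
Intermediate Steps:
c(K, a) = a/2
d(f) = -2 + sqrt(-26 + f) (d(f) = -2 + sqrt(f - 26) = -2 + sqrt(-26 + f))
(c(81, -147) + L) + d(-68) = ((1/2)*(-147) + 8988) + (-2 + sqrt(-26 - 68)) = (-147/2 + 8988) + (-2 + sqrt(-94)) = 17829/2 + (-2 + I*sqrt(94)) = 17825/2 + I*sqrt(94)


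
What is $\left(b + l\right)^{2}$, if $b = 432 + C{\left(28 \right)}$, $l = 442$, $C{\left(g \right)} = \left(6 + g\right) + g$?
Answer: $876096$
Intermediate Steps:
$C{\left(g \right)} = 6 + 2 g$
$b = 494$ ($b = 432 + \left(6 + 2 \cdot 28\right) = 432 + \left(6 + 56\right) = 432 + 62 = 494$)
$\left(b + l\right)^{2} = \left(494 + 442\right)^{2} = 936^{2} = 876096$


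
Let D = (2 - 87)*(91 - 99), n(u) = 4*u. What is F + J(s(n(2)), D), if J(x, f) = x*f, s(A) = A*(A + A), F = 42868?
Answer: 129908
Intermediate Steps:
s(A) = 2*A**2 (s(A) = A*(2*A) = 2*A**2)
D = 680 (D = -85*(-8) = 680)
J(x, f) = f*x
F + J(s(n(2)), D) = 42868 + 680*(2*(4*2)**2) = 42868 + 680*(2*8**2) = 42868 + 680*(2*64) = 42868 + 680*128 = 42868 + 87040 = 129908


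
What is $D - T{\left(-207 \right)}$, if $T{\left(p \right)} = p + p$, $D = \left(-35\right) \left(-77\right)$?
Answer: $3109$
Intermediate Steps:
$D = 2695$
$T{\left(p \right)} = 2 p$
$D - T{\left(-207 \right)} = 2695 - 2 \left(-207\right) = 2695 - -414 = 2695 + 414 = 3109$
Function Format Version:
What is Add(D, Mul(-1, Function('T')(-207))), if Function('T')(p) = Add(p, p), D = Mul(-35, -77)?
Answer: 3109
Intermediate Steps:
D = 2695
Function('T')(p) = Mul(2, p)
Add(D, Mul(-1, Function('T')(-207))) = Add(2695, Mul(-1, Mul(2, -207))) = Add(2695, Mul(-1, -414)) = Add(2695, 414) = 3109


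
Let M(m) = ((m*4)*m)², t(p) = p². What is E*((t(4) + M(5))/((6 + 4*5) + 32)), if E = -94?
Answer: -470752/29 ≈ -16233.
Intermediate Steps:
M(m) = 16*m⁴ (M(m) = ((4*m)*m)² = (4*m²)² = 16*m⁴)
E*((t(4) + M(5))/((6 + 4*5) + 32)) = -94*(4² + 16*5⁴)/((6 + 4*5) + 32) = -94*(16 + 16*625)/((6 + 20) + 32) = -94*(16 + 10000)/(26 + 32) = -941504/58 = -94*5008/29 = -470752/29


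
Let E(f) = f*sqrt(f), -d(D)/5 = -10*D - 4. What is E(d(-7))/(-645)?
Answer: 22*I*sqrt(330)/43 ≈ 9.2942*I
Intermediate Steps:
d(D) = 20 + 50*D (d(D) = -5*(-10*D - 4) = -5*(-4 - 10*D) = 20 + 50*D)
E(f) = f**(3/2)
E(d(-7))/(-645) = (20 + 50*(-7))**(3/2)/(-645) = (20 - 350)**(3/2)*(-1/645) = (-330)**(3/2)*(-1/645) = -330*I*sqrt(330)*(-1/645) = 22*I*sqrt(330)/43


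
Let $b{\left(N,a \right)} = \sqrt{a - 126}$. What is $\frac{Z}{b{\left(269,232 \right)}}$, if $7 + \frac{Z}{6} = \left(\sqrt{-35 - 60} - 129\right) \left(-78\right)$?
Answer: $\frac{30165 \sqrt{106}}{53} - \frac{234 i \sqrt{10070}}{53} \approx 5859.8 - 443.05 i$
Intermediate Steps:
$Z = 60330 - 468 i \sqrt{95}$ ($Z = -42 + 6 \left(\sqrt{-35 - 60} - 129\right) \left(-78\right) = -42 + 6 \left(\sqrt{-95} - 129\right) \left(-78\right) = -42 + 6 \left(i \sqrt{95} - 129\right) \left(-78\right) = -42 + 6 \left(-129 + i \sqrt{95}\right) \left(-78\right) = -42 + 6 \left(10062 - 78 i \sqrt{95}\right) = -42 + \left(60372 - 468 i \sqrt{95}\right) = 60330 - 468 i \sqrt{95} \approx 60330.0 - 4561.5 i$)
$b{\left(N,a \right)} = \sqrt{-126 + a}$
$\frac{Z}{b{\left(269,232 \right)}} = \frac{60330 - 468 i \sqrt{95}}{\sqrt{-126 + 232}} = \frac{60330 - 468 i \sqrt{95}}{\sqrt{106}} = \left(60330 - 468 i \sqrt{95}\right) \frac{\sqrt{106}}{106} = \frac{\sqrt{106} \left(60330 - 468 i \sqrt{95}\right)}{106}$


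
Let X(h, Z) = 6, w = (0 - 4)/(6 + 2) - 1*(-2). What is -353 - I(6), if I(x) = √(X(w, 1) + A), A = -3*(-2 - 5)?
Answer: -353 - 3*√3 ≈ -358.20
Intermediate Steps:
w = 3/2 (w = -4/8 + 2 = -4*⅛ + 2 = -½ + 2 = 3/2 ≈ 1.5000)
A = 21 (A = -3*(-7) = 21)
I(x) = 3*√3 (I(x) = √(6 + 21) = √27 = 3*√3)
-353 - I(6) = -353 - 3*√3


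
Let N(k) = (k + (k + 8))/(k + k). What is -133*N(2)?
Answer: -399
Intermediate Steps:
N(k) = (8 + 2*k)/(2*k) (N(k) = (k + (8 + k))/((2*k)) = (8 + 2*k)*(1/(2*k)) = (8 + 2*k)/(2*k))
-133*N(2) = -133*(4 + 2)/2 = -133*6/2 = -133*3 = -399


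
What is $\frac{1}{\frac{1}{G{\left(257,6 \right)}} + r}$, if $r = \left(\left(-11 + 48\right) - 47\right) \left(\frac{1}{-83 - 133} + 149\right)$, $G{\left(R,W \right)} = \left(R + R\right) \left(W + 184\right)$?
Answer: $- \frac{1318410}{1964369849} \approx -0.00067116$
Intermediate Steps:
$G{\left(R,W \right)} = 2 R \left(184 + W\right)$
$r = - \frac{160915}{108}$ ($r = \left(37 - 47\right) \left(\frac{1}{-216} + 149\right) = - 10 \left(- \frac{1}{216} + 149\right) = \left(-10\right) \frac{32183}{216} = - \frac{160915}{108} \approx -1490.0$)
$\frac{1}{\frac{1}{G{\left(257,6 \right)}} + r} = \frac{1}{\frac{1}{2 \cdot 257 \left(184 + 6\right)} - \frac{160915}{108}} = \frac{1}{\frac{1}{2 \cdot 257 \cdot 190} - \frac{160915}{108}} = \frac{1}{\frac{1}{97660} - \frac{160915}{108}} = \frac{1}{- \frac{1964369849}{1318410}} = - \frac{1318410}{1964369849}$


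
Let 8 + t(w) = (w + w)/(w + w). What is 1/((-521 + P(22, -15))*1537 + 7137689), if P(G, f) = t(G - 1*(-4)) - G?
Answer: 1/6292339 ≈ 1.5892e-7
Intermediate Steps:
t(w) = -7 (t(w) = -8 + (w + w)/(w + w) = -8 + (2*w)/((2*w)) = -8 + (2*w)*(1/(2*w)) = -8 + 1 = -7)
P(G, f) = -7 - G
1/((-521 + P(22, -15))*1537 + 7137689) = 1/((-521 + (-7 - 1*22))*1537 + 7137689) = 1/((-521 + (-7 - 22))*1537 + 7137689) = 1/((-521 - 29)*1537 + 7137689) = 1/(-550*1537 + 7137689) = 1/(-845350 + 7137689) = 1/6292339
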